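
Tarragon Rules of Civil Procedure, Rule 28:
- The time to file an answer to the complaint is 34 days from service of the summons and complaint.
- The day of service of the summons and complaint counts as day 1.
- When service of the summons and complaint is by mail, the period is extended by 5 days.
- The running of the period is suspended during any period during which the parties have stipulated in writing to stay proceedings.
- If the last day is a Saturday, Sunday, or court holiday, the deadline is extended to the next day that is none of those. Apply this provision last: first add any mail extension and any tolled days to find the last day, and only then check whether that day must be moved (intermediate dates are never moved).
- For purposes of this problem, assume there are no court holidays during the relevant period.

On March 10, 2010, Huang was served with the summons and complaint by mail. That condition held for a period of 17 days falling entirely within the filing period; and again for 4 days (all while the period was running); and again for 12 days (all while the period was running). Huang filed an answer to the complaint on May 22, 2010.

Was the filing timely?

No

Counting March 10, 2010 as day 1, day 34 is April 12, 2010.
Service was by mail, adding 5 days: April 12, 2010 + 5 days = April 17, 2010.
Tolling adds 17 days: April 17, 2010 + 17 days = May 4, 2010.
Tolling adds 4 days: May 4, 2010 + 4 days = May 8, 2010.
Tolling adds 12 days: May 8, 2010 + 12 days = May 20, 2010.
May 20, 2010 is a Thursday and not a court holiday, so no extension applies.
The deadline is May 20, 2010; the filing on May 22, 2010 is after that date.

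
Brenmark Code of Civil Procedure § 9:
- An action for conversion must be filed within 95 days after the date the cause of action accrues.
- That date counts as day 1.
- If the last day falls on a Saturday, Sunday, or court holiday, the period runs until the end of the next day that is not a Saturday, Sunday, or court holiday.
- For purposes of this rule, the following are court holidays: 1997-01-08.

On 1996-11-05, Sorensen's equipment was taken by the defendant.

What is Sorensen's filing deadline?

Counting 1996-11-05 as day 1, day 95 is February 7, 1997.
February 7, 1997 is a Friday and not a court holiday, so no extension applies.

February 7, 1997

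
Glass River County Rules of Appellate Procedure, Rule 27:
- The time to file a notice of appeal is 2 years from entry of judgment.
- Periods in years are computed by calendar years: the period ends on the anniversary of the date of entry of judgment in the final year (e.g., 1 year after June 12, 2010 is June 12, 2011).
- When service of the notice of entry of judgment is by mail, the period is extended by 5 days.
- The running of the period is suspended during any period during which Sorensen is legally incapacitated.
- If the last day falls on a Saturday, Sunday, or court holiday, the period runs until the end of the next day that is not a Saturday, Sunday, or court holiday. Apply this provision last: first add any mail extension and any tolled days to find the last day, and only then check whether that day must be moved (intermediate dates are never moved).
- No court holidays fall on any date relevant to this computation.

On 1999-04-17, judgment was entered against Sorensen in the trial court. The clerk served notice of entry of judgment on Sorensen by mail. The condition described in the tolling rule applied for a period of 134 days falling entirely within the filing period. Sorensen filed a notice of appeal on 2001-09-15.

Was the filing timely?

2 years after 1999-04-17 is April 17, 2001.
Service was by mail, adding 5 days: April 17, 2001 + 5 days = April 22, 2001.
Tolling adds 134 days: April 22, 2001 + 134 days = September 3, 2001.
September 3, 2001 is a Monday and not a court holiday, so no extension applies.
The deadline is September 3, 2001; the filing on September 15, 2001 is after that date.

No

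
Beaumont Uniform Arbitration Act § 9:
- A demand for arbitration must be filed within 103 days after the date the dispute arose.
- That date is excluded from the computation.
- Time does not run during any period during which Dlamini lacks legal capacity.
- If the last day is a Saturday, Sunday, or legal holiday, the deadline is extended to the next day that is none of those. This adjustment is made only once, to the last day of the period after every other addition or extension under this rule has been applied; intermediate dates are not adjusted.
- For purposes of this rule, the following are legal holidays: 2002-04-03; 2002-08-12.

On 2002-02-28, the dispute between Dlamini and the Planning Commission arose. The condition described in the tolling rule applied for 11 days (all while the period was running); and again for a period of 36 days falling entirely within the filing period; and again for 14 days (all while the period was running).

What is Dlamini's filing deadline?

103 days after 2002-02-28 is June 11, 2002.
Tolling adds 11 days: June 11, 2002 + 11 days = June 22, 2002.
Tolling adds 36 days: June 22, 2002 + 36 days = July 28, 2002.
Tolling adds 14 days: July 28, 2002 + 14 days = August 11, 2002.
August 11, 2002 is Sunday; August 12, 2002 is a listed holiday. The next qualifying day is August 13, 2002.

August 13, 2002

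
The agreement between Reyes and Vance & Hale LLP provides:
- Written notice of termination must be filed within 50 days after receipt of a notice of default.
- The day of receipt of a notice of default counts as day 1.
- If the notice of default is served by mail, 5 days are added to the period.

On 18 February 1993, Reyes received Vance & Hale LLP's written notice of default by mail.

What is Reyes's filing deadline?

Counting 18 February 1993 as day 1, day 50 is April 8, 1993.
Service was by mail, adding 5 days: April 8, 1993 + 5 days = April 13, 1993.

April 13, 1993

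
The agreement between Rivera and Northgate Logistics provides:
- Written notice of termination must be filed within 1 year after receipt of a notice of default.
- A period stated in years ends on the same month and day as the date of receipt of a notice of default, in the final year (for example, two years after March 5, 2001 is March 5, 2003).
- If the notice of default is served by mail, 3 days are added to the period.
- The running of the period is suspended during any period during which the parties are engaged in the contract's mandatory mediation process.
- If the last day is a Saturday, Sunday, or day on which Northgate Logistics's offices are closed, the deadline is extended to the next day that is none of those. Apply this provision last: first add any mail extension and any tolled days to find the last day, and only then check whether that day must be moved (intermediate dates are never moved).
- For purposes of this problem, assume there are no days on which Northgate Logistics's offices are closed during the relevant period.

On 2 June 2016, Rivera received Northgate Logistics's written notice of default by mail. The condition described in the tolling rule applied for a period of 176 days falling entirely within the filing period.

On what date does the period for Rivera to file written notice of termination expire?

November 28, 2017

1 year after 2 June 2016 is June 2, 2017.
Service was by mail, adding 3 days: June 2, 2017 + 3 days = June 5, 2017.
Tolling adds 176 days: June 5, 2017 + 176 days = November 28, 2017.
November 28, 2017 is a Tuesday and not a day on which Northgate Logistics's offices are closed, so no extension applies.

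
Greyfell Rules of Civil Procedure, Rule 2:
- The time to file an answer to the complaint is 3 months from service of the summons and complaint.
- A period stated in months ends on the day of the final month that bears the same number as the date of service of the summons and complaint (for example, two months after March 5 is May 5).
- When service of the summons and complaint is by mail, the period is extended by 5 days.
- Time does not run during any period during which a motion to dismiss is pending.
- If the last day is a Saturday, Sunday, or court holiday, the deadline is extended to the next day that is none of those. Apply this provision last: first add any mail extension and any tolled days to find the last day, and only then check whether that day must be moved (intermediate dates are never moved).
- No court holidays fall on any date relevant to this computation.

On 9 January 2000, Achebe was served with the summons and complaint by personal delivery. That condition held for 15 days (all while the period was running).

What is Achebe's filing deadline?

3 months after 9 January 2000 is April 9, 2000.
Service was not by mail, so no mail extension applies.
Tolling adds 15 days: April 9, 2000 + 15 days = April 24, 2000.
April 24, 2000 is a Monday and not a court holiday, so no extension applies.

April 24, 2000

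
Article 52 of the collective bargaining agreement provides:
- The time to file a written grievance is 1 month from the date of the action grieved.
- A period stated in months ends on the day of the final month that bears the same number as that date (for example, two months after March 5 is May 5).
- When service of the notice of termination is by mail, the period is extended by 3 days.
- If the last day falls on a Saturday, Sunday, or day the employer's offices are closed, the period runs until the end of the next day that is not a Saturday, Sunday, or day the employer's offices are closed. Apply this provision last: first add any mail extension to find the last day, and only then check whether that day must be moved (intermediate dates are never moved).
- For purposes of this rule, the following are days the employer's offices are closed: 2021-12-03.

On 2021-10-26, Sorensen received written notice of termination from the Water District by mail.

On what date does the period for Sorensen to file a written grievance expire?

November 29, 2021

1 month after 2021-10-26 is November 26, 2021.
Service was by mail, adding 3 days: November 26, 2021 + 3 days = November 29, 2021.
November 29, 2021 is a Monday and not a day the employer's offices are closed, so no extension applies.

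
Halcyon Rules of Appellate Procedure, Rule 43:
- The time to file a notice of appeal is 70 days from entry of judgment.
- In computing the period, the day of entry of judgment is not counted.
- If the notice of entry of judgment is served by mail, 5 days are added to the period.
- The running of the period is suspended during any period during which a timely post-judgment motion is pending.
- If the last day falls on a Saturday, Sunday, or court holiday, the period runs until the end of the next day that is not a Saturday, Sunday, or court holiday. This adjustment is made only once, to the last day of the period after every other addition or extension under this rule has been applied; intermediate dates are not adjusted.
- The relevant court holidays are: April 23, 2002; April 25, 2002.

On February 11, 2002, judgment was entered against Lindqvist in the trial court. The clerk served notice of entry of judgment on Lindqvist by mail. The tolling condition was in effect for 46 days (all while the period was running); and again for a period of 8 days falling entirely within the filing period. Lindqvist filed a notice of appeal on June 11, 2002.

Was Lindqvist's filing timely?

70 days after February 11, 2002 is April 22, 2002.
Service was by mail, adding 5 days: April 22, 2002 + 5 days = April 27, 2002.
Tolling adds 46 days: April 27, 2002 + 46 days = June 12, 2002.
Tolling adds 8 days: June 12, 2002 + 8 days = June 20, 2002.
June 20, 2002 is a Thursday and not a court holiday, so no extension applies.
The deadline is June 20, 2002; the filing on June 11, 2002 is on or before that date.

Yes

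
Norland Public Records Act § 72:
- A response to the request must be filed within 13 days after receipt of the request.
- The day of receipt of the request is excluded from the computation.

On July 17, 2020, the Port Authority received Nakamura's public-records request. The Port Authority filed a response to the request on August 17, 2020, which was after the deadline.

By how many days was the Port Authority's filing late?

18 days

13 days after July 17, 2020 is July 30, 2020.
The deadline is July 30, 2020; from July 30, 2020 to August 17, 2020 is 18 days.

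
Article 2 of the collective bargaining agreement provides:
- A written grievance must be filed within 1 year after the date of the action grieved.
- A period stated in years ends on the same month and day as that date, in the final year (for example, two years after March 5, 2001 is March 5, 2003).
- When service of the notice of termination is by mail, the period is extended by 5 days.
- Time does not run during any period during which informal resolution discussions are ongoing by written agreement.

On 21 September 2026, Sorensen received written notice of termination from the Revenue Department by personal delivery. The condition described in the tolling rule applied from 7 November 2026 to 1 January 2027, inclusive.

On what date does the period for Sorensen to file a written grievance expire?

1 year after 21 September 2026 is September 21, 2027.
Service was not by mail, so no mail extension applies.
From November 7, 2026 through January 1, 2027 inclusive is 56 days; tolling adds 56 days: September 21, 2027 + 56 days = November 16, 2027.

November 16, 2027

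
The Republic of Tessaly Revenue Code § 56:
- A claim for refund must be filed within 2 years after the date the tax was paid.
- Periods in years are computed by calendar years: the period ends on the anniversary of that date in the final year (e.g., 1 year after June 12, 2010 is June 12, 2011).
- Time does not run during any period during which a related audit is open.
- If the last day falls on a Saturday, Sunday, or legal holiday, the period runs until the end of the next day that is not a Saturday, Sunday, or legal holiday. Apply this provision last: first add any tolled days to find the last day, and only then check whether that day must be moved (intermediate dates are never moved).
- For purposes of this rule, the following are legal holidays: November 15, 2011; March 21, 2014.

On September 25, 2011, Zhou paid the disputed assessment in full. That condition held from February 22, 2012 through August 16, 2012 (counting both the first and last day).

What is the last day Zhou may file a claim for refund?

2 years after September 25, 2011 is September 25, 2013.
From February 22, 2012 through August 16, 2012 inclusive is 177 days; tolling adds 177 days: September 25, 2013 + 177 days = March 21, 2014.
March 21, 2014 is a listed holiday; March 22, 2014 is Saturday; March 23, 2014 is Sunday. The next qualifying day is March 24, 2014.

March 24, 2014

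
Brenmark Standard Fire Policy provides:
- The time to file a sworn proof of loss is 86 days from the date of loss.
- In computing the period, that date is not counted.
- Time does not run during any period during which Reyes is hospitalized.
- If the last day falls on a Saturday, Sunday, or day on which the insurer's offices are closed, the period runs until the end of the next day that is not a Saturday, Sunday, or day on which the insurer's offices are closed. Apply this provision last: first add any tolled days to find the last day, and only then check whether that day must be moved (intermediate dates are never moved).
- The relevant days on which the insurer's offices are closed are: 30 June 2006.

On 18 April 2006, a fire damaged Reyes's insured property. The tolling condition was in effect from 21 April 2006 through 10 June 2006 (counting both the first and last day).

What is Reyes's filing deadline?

86 days after 18 April 2006 is July 13, 2006.
From April 21, 2006 through June 10, 2006 inclusive is 51 days; tolling adds 51 days: July 13, 2006 + 51 days = September 2, 2006.
September 2, 2006 is Saturday; September 3, 2006 is Sunday. The next qualifying day is September 4, 2006.

September 4, 2006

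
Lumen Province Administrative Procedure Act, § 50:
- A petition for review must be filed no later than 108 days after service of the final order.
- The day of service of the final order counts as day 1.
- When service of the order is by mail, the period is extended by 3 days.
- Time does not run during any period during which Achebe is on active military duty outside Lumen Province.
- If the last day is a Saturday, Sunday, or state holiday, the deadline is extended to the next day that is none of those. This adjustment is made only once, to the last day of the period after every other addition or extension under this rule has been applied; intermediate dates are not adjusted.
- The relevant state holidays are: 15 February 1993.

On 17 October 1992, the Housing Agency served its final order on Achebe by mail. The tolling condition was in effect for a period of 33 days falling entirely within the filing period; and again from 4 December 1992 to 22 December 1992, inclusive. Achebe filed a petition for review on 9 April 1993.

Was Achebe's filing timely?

No

Counting 17 October 1992 as day 1, day 108 is February 1, 1993.
Service was by mail, adding 3 days: February 1, 1993 + 3 days = February 4, 1993.
Tolling adds 33 days: February 4, 1993 + 33 days = March 9, 1993.
From December 4, 1992 through December 22, 1992 inclusive is 19 days; tolling adds 19 days: March 9, 1993 + 19 days = March 28, 1993.
March 28, 1993 is Sunday. The next qualifying day is March 29, 1993.
The deadline is March 29, 1993; the filing on April 9, 1993 is after that date.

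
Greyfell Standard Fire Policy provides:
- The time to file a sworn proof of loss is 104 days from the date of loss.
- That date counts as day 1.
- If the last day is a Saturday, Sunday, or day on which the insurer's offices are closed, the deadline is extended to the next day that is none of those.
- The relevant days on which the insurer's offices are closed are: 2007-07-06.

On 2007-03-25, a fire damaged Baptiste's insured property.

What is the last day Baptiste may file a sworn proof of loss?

Counting 2007-03-25 as day 1, day 104 is July 6, 2007.
July 6, 2007 is a listed holiday; July 7, 2007 is Saturday; July 8, 2007 is Sunday. The next qualifying day is July 9, 2007.

July 9, 2007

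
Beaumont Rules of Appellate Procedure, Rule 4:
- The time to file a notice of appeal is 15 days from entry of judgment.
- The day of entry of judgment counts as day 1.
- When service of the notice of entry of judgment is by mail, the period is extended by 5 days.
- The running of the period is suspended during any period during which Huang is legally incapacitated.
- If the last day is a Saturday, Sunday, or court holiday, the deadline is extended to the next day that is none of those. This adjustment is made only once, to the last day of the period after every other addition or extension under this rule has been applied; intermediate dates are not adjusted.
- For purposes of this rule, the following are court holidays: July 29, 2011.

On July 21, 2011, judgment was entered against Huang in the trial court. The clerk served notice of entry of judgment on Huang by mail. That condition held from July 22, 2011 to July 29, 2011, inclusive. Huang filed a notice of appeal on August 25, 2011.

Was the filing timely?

Counting July 21, 2011 as day 1, day 15 is August 4, 2011.
Service was by mail, adding 5 days: August 4, 2011 + 5 days = August 9, 2011.
From July 22, 2011 through July 29, 2011 inclusive is 8 days; tolling adds 8 days: August 9, 2011 + 8 days = August 17, 2011.
August 17, 2011 is a Wednesday and not a court holiday, so no extension applies.
The deadline is August 17, 2011; the filing on August 25, 2011 is after that date.

No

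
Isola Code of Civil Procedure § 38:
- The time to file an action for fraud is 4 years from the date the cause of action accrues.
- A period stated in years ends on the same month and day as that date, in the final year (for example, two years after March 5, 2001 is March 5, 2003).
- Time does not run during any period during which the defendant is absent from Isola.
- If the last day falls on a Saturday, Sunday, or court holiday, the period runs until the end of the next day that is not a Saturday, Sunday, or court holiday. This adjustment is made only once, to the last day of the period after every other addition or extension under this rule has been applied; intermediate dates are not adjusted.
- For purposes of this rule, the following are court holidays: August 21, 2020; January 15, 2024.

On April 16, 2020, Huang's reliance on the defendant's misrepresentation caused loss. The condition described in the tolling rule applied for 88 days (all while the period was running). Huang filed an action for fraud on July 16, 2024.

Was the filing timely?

4 years after April 16, 2020 is April 16, 2024.
Tolling adds 88 days: April 16, 2024 + 88 days = July 13, 2024.
July 13, 2024 is Saturday; July 14, 2024 is Sunday. The next qualifying day is July 15, 2024.
The deadline is July 15, 2024; the filing on July 16, 2024 is after that date.

No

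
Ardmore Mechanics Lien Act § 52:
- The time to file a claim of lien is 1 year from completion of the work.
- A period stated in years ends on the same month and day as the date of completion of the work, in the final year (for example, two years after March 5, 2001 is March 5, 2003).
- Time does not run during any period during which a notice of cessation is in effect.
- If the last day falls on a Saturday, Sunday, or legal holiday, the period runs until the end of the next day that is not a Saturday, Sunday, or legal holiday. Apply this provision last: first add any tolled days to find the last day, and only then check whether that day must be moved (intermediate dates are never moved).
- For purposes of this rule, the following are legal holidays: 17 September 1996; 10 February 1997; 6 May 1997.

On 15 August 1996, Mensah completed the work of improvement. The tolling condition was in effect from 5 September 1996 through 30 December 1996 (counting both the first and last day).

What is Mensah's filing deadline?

1 year after 15 August 1996 is August 15, 1997.
From September 5, 1996 through December 30, 1996 inclusive is 117 days; tolling adds 117 days: August 15, 1997 + 117 days = December 10, 1997.
December 10, 1997 is a Wednesday and not a legal holiday, so no extension applies.

December 10, 1997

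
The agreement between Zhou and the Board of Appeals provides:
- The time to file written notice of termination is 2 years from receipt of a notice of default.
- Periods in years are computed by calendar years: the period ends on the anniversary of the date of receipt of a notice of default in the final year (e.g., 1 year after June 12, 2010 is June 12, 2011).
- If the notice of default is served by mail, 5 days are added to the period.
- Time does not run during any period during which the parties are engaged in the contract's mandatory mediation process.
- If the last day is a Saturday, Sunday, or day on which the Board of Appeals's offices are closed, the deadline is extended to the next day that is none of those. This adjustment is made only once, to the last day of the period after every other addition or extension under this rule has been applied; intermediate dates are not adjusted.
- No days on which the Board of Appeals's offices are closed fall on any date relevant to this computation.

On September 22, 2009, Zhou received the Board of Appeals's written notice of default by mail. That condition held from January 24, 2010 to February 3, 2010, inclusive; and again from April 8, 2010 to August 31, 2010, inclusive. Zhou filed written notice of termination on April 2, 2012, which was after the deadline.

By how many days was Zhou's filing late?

31 days

2 years after September 22, 2009 is September 22, 2011.
Service was by mail, adding 5 days: September 22, 2011 + 5 days = September 27, 2011.
From January 24, 2010 through February 3, 2010 inclusive is 11 days; tolling adds 11 days: September 27, 2011 + 11 days = October 8, 2011.
From April 8, 2010 through August 31, 2010 inclusive is 146 days; tolling adds 146 days: October 8, 2011 + 146 days = March 2, 2012.
March 2, 2012 is a Friday and not a day on which the Board of Appeals's offices are closed, so no extension applies.
The deadline is March 2, 2012; from March 2, 2012 to April 2, 2012 is 31 days.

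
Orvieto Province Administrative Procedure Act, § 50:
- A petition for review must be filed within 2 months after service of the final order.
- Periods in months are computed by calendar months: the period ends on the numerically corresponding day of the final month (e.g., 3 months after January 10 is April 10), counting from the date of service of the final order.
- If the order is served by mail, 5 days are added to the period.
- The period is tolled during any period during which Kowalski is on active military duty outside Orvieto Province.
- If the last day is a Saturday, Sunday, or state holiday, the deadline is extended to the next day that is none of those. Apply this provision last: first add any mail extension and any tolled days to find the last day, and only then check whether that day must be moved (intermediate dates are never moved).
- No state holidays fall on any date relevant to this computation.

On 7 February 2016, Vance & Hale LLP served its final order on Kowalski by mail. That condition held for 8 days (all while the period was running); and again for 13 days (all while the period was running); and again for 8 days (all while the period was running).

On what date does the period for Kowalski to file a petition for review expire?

May 11, 2016

2 months after 7 February 2016 is April 7, 2016.
Service was by mail, adding 5 days: April 7, 2016 + 5 days = April 12, 2016.
Tolling adds 8 days: April 12, 2016 + 8 days = April 20, 2016.
Tolling adds 13 days: April 20, 2016 + 13 days = May 3, 2016.
Tolling adds 8 days: May 3, 2016 + 8 days = May 11, 2016.
May 11, 2016 is a Wednesday and not a state holiday, so no extension applies.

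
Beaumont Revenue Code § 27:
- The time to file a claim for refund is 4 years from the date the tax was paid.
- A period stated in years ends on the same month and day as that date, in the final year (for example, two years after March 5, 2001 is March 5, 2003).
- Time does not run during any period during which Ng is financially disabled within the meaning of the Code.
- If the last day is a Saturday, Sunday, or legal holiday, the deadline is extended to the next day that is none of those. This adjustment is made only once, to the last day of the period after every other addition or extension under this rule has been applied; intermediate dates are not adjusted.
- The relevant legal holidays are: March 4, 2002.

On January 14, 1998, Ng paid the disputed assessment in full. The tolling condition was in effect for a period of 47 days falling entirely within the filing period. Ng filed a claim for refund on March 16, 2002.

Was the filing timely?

No

4 years after January 14, 1998 is January 14, 2002.
Tolling adds 47 days: January 14, 2002 + 47 days = March 2, 2002.
March 2, 2002 is Saturday; March 3, 2002 is Sunday; March 4, 2002 is a listed holiday. The next qualifying day is March 5, 2002.
The deadline is March 5, 2002; the filing on March 16, 2002 is after that date.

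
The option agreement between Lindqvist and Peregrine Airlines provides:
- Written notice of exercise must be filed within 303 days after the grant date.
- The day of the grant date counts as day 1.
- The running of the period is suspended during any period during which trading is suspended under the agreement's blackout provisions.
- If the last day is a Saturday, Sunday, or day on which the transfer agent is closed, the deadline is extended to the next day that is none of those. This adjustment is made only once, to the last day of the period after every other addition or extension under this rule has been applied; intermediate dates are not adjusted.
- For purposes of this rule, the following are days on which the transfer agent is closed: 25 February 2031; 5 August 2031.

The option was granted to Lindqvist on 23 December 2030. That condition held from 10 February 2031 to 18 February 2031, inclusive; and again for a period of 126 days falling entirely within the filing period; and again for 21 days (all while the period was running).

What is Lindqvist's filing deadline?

March 25, 2032

Counting 23 December 2030 as day 1, day 303 is October 21, 2031.
From February 10, 2031 through February 18, 2031 inclusive is 9 days; tolling adds 9 days: October 21, 2031 + 9 days = October 30, 2031.
Tolling adds 126 days: October 30, 2031 + 126 days = March 4, 2032.
Tolling adds 21 days: March 4, 2032 + 21 days = March 25, 2032.
March 25, 2032 is a Thursday and not a day on which the transfer agent is closed, so no extension applies.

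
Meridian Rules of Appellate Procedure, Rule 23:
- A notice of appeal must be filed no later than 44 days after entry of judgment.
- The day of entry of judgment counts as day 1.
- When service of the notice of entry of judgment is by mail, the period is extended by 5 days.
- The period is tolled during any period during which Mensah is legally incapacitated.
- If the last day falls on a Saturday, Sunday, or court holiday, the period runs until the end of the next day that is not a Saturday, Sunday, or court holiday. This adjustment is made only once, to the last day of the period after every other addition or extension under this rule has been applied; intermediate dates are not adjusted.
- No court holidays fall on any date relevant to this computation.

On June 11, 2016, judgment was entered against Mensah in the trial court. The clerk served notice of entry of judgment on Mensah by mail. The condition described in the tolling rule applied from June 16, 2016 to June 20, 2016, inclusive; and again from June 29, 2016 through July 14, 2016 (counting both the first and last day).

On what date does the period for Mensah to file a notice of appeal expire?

Counting June 11, 2016 as day 1, day 44 is July 24, 2016.
Service was by mail, adding 5 days: July 24, 2016 + 5 days = July 29, 2016.
From June 16, 2016 through June 20, 2016 inclusive is 5 days; tolling adds 5 days: July 29, 2016 + 5 days = August 3, 2016.
From June 29, 2016 through July 14, 2016 inclusive is 16 days; tolling adds 16 days: August 3, 2016 + 16 days = August 19, 2016.
August 19, 2016 is a Friday and not a court holiday, so no extension applies.

August 19, 2016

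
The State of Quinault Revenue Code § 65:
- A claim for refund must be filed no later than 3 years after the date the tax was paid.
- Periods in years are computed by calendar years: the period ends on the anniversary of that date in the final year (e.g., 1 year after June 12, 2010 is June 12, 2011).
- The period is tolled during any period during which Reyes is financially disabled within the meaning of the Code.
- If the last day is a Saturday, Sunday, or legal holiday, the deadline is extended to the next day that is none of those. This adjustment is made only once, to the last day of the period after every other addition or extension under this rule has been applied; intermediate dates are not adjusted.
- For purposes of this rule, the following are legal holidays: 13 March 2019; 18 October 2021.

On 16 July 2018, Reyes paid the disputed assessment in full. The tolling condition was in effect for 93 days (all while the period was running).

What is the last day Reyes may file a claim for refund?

October 19, 2021

3 years after 16 July 2018 is July 16, 2021.
Tolling adds 93 days: July 16, 2021 + 93 days = October 17, 2021.
October 17, 2021 is Sunday; October 18, 2021 is a listed holiday. The next qualifying day is October 19, 2021.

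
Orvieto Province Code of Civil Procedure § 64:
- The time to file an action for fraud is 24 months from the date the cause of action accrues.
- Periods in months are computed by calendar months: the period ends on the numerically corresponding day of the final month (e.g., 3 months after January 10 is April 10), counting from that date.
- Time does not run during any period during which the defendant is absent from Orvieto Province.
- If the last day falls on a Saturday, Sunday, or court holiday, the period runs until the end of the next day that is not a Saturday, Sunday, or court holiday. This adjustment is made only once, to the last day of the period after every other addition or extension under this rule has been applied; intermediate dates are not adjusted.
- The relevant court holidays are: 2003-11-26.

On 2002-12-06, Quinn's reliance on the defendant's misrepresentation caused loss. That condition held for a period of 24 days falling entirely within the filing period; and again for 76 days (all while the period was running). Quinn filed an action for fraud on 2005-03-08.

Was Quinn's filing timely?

24 months after 2002-12-06 is December 6, 2004.
Tolling adds 24 days: December 6, 2004 + 24 days = December 30, 2004.
Tolling adds 76 days: December 30, 2004 + 76 days = March 16, 2005.
March 16, 2005 is a Wednesday and not a court holiday, so no extension applies.
The deadline is March 16, 2005; the filing on March 8, 2005 is on or before that date.

Yes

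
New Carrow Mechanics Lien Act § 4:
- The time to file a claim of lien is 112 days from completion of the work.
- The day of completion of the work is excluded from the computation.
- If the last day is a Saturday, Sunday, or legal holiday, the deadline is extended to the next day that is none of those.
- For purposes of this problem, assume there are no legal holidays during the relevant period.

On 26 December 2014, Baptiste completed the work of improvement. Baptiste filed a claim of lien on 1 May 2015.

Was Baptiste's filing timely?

No

112 days after 26 December 2014 is April 17, 2015.
April 17, 2015 is a Friday and not a legal holiday, so no extension applies.
The deadline is April 17, 2015; the filing on May 1, 2015 is after that date.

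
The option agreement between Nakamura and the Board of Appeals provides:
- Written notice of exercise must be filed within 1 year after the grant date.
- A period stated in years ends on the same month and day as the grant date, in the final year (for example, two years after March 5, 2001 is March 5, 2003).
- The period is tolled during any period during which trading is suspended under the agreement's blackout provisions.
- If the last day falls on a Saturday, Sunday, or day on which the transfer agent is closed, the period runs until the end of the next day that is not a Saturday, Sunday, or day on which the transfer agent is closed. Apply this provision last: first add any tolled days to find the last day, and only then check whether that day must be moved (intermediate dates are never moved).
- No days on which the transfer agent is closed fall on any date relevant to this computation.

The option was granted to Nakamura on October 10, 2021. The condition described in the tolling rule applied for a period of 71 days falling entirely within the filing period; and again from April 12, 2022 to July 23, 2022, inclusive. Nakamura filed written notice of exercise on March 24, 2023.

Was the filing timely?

Yes

1 year after October 10, 2021 is October 10, 2022.
Tolling adds 71 days: October 10, 2022 + 71 days = December 20, 2022.
From April 12, 2022 through July 23, 2022 inclusive is 103 days; tolling adds 103 days: December 20, 2022 + 103 days = April 2, 2023.
April 2, 2023 is Sunday. The next qualifying day is April 3, 2023.
The deadline is April 3, 2023; the filing on March 24, 2023 is on or before that date.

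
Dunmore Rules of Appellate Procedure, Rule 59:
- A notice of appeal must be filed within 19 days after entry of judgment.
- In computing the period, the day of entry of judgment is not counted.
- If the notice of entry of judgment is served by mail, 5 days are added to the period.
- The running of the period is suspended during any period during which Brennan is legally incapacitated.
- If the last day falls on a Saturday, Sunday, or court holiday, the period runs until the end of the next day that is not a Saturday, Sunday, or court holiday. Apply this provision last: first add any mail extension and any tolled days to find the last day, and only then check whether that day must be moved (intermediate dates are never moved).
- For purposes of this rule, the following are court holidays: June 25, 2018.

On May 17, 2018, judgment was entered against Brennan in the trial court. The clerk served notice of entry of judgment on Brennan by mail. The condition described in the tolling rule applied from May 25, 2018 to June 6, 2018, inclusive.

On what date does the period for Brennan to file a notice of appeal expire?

19 days after May 17, 2018 is June 5, 2018.
Service was by mail, adding 5 days: June 5, 2018 + 5 days = June 10, 2018.
From May 25, 2018 through June 6, 2018 inclusive is 13 days; tolling adds 13 days: June 10, 2018 + 13 days = June 23, 2018.
June 23, 2018 is Saturday; June 24, 2018 is Sunday; June 25, 2018 is a listed holiday. The next qualifying day is June 26, 2018.

June 26, 2018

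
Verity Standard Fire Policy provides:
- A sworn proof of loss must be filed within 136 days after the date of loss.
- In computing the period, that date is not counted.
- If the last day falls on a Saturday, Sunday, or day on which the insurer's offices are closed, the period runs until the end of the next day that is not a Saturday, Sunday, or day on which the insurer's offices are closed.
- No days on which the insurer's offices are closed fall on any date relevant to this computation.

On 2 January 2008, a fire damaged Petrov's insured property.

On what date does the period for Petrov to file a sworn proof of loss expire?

May 19, 2008

136 days after 2 January 2008 is May 17, 2008.
May 17, 2008 is Saturday; May 18, 2008 is Sunday. The next qualifying day is May 19, 2008.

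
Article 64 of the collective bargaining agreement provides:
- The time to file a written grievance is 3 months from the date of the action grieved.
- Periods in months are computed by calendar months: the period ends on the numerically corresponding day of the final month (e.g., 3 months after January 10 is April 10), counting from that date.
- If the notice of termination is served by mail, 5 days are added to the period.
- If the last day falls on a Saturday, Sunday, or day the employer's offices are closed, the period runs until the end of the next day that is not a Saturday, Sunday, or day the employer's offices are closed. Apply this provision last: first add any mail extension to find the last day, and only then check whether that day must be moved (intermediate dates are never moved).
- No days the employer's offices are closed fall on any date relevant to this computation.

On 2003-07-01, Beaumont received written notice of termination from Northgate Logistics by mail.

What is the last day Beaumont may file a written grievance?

3 months after 2003-07-01 is October 1, 2003.
Service was by mail, adding 5 days: October 1, 2003 + 5 days = October 6, 2003.
October 6, 2003 is a Monday and not a day the employer's offices are closed, so no extension applies.

October 6, 2003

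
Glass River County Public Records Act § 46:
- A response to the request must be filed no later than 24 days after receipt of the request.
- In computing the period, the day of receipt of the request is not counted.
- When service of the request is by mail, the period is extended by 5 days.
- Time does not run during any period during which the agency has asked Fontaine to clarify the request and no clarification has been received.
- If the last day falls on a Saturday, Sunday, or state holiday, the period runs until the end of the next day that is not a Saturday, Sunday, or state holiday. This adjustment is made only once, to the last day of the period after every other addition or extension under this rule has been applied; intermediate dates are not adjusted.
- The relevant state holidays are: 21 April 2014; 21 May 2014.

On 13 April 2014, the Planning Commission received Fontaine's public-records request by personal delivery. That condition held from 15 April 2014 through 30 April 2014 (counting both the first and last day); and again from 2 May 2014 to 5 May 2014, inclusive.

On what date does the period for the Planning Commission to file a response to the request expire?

May 27, 2014

24 days after 13 April 2014 is May 7, 2014.
Service was not by mail, so no mail extension applies.
From April 15, 2014 through April 30, 2014 inclusive is 16 days; tolling adds 16 days: May 7, 2014 + 16 days = May 23, 2014.
From May 2, 2014 through May 5, 2014 inclusive is 4 days; tolling adds 4 days: May 23, 2014 + 4 days = May 27, 2014.
May 27, 2014 is a Tuesday and not a state holiday, so no extension applies.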